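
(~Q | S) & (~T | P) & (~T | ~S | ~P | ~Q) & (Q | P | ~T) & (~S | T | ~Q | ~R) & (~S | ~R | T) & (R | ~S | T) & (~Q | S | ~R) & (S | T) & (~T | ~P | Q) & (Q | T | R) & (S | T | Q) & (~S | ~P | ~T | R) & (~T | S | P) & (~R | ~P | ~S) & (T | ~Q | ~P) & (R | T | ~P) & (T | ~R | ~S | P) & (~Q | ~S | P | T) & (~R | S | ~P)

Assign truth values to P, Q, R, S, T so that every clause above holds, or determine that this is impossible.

UNSATISFIABLE

Branch on Q: set Q = 0.
Branch on T: set T = 0.
Unit clause (S) forces S = 1.
Unit clause (~R) forces R = 0.
That conflicts with the unit clause (R).
Backtrack on T: now try T = 1.
Unit clause (P) forces P = 1.
That conflicts with the unit clause (~P).
Either choice for T ends in contradiction.
Backtrack on Q: now try Q = 1.
Unit clause (S) forces S = 1.
Branch on T: set T = 0.
Unit clause (~R) forces R = 0.
That conflicts with the unit clause (R).
Backtrack on T: now try T = 1.
Unit clause (P) forces P = 1.
That conflicts with the unit clause (~P).
Either choice for T ends in contradiction.
Either choice for Q ends in contradiction.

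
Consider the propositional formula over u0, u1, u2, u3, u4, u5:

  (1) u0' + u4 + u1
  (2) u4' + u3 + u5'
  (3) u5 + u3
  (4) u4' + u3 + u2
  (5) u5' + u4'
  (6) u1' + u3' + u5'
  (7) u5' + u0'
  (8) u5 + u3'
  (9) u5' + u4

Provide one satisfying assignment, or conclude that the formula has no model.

UNSATISFIABLE

Branch on u5: set u5 = 1.
The clause (u4') is unit, so u4 = 0.
Now (u4) is unsatisfied and unit — conflict.
Backtrack on u5: now try u5 = 0.
The clause (u3) is unit, so u3 = 1.
Now (u3') is unsatisfied and unit — conflict.
Either choice for u5 ends in contradiction.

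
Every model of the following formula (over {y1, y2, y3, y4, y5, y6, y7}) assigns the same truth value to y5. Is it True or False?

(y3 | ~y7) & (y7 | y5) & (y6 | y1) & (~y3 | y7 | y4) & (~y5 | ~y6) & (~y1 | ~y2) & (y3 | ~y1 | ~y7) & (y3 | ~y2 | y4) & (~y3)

Suppose y5 = 0.
Unit clause (y7) forces y7 = 1.
Unit clause (y3) forces y3 = 1.
That conflicts with the unit clause (~y3).
So every satisfying assignment has y5 = True.

True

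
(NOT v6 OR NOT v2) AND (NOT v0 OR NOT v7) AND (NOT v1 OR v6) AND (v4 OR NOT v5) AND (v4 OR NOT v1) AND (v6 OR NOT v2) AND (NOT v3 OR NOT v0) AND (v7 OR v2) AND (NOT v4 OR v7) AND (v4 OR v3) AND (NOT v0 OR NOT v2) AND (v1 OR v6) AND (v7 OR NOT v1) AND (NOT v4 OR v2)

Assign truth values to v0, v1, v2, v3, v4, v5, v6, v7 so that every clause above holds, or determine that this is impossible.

v0 ↦ false,  v1 ↦ false,  v2 ↦ false,  v3 ↦ true,  v4 ↦ false,  v5 ↦ false,  v6 ↦ true,  v7 ↦ true

Case v6 = true:
The clause (NOT v2) is unit, so v2 = false.
The clause (v7) is unit, so v7 = true.
The clause (NOT v0) is unit, so v0 = false.
The clause (NOT v4) is unit, so v4 = false.
The clause (NOT v5) is unit, so v5 = false.
The clause (NOT v1) is unit, so v1 = false.
The clause (v3) is unit, so v3 = true.
All clauses are satisfied.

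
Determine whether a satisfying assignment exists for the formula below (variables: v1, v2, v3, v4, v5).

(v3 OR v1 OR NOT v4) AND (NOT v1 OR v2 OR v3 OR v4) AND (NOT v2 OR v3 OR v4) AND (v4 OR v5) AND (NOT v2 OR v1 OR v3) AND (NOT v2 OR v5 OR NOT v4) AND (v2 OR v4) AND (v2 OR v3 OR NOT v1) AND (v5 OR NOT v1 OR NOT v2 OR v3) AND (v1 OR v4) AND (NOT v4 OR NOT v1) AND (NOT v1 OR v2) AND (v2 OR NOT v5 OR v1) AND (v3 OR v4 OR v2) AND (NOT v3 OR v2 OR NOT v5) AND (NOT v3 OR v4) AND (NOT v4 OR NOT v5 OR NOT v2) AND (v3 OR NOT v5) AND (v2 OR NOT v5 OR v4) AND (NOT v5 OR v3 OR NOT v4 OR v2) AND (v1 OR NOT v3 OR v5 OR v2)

Unsatisfiable

Branch on v4: set v4 = true.
Unit clause (NOT v1) forces v1 = false.
Unit clause (v3) forces v3 = true.
Branch on v2: set v2 = false.
Unit clause (NOT v5) forces v5 = false.
But (v5) is also a unit clause — contradiction.
Backtrack on v2: now try v2 = true.
Unit clause (v5) forces v5 = true.
But (NOT v5) is also a unit clause — contradiction.
Both values of v2 lead to a conflict.
Backtrack on v4: now try v4 = false.
Unit clause (v5) forces v5 = true.
Unit clause (v2) forces v2 = true.
Unit clause (v3) forces v3 = true.
But (NOT v3) is also a unit clause — contradiction.
Both values of v4 lead to a conflict.
No assignment satisfies every clause.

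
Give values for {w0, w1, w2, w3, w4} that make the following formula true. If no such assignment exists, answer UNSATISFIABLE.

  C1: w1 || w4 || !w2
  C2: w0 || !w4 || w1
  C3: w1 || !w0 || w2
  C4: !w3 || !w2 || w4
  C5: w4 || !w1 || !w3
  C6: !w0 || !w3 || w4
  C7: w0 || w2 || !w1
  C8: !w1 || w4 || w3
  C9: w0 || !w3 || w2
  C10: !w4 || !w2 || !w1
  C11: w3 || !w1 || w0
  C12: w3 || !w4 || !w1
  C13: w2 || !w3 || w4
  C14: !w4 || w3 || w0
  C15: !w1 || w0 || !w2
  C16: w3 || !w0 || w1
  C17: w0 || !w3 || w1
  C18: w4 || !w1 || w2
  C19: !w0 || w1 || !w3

Try w1 = false.
Try w4 = false.
Unit clause (!w2) forces w2 = false.
Unit clause (!w0) forces w0 = false.
Unit clause (!w3) forces w3 = false.
All clauses are satisfied.

w0=false, w1=false, w2=false, w3=false, w4=false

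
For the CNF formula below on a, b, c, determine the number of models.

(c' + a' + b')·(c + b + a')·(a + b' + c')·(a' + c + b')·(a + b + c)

3

There are 2^3 = 8 truth assignments over (a, b, c).
Check each against the 5 clauses (columns in the order a, b, c):
  F F F  ✗ fails (a + b + c)
  F F T  ✓ satisfies all
  F T F  ✓ satisfies all
  F T T  ✗ fails (a + b' + c')
  T F F  ✗ fails (c + b + a')
  T F T  ✓ satisfies all
  T T F  ✗ fails (a' + c + b')
  T T T  ✗ fails (c' + a' + b')
3 of the 8 rows are models.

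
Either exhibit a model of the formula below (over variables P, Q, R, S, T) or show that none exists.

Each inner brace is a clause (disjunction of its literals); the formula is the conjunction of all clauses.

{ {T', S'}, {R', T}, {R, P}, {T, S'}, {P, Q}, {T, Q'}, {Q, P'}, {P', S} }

P ↦ 0, Q ↦ 1, R ↦ 1, S ↦ 0, T ↦ 1

Branch on T: set T = 1.
Unit clause (S') forces S = 0.
Unit clause (P') forces P = 0.
Unit clause (R) forces R = 1.
Unit clause (Q) forces Q = 1.
All clauses are satisfied.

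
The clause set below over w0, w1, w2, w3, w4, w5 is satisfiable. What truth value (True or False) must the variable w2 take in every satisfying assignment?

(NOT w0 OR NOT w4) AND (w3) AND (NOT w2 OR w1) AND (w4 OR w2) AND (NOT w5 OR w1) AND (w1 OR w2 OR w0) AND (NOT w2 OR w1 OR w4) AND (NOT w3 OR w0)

Suppose w2 = false.
From the singleton clause (w3), w3 = true.
From the singleton clause (w4), w4 = true.
From the singleton clause (NOT w0), w0 = false.
But (w0) is also a unit clause — contradiction.
So every satisfying assignment has w2 = True.

True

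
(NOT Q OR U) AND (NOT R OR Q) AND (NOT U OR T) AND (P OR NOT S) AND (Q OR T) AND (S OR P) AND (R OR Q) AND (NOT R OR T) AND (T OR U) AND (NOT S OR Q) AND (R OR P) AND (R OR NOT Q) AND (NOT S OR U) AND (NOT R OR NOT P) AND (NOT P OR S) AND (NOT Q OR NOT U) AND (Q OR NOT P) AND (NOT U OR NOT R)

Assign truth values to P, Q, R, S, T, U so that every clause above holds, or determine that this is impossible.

UNSATISFIABLE

Suppose Q = false.
(NOT R) alone gives R = false.
Now (R) is unsatisfied and unit — conflict.
That branch fails; take Q = true instead.
(U) alone gives U = true.
Now (NOT U) is unsatisfied and unit — conflict.
Neither Q = true nor Q = false works.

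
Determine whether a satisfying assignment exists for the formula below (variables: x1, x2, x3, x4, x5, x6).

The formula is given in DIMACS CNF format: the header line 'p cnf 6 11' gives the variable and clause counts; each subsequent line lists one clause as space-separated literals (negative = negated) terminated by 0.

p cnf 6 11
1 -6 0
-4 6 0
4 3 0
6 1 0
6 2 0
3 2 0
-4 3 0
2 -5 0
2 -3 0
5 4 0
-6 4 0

Yes

Case x1 = True:
Case x4 = True:
From the singleton clause (x6), x6 = True.
From the singleton clause (x3), x3 = True.
From the singleton clause (x2), x2 = True.
Every clause is now satisfied; x5 is unconstrained.
A satisfying assignment: x1: True; x2: True; x3: True; x4: True; x5: True; x6: True.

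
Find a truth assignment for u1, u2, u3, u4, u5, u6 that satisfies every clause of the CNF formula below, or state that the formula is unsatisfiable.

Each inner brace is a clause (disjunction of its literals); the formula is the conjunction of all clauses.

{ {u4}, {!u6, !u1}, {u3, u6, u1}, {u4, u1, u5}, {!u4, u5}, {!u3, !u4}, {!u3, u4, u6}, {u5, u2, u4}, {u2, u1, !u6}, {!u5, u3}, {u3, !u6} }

Unit clause (u4) forces u4 = true.
Unit clause (u5) forces u5 = true.
Unit clause (!u3) forces u3 = false.
But (u3) is also a unit clause — contradiction.

UNSATISFIABLE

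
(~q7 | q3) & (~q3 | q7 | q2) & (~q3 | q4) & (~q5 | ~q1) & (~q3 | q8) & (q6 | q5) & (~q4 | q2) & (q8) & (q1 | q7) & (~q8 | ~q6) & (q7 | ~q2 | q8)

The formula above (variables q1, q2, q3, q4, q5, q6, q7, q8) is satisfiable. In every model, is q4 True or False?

True

Suppose q4 = 0.
Unit clause (~q3) forces q3 = 0.
Unit clause (~q7) forces q7 = 0.
Unit clause (q8) forces q8 = 1.
Unit clause (q1) forces q1 = 1.
Unit clause (~q5) forces q5 = 0.
Unit clause (q6) forces q6 = 1.
Now (~q6) is unsatisfied and unit — conflict.
So every satisfying assignment has q4 = True.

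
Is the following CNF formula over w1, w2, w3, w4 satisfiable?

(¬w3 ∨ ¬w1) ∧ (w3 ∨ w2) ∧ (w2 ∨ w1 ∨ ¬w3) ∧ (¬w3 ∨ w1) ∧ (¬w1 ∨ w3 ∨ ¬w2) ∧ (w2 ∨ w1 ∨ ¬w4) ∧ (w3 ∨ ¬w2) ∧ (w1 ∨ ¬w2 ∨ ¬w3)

Unsatisfiable

Try w3 = False.
(w2) alone gives w2 = True.
Now (¬w2) is unsatisfied and unit — conflict.
So w3 must be the other value — set w3 = True.
(¬w1) alone gives w1 = False.
Now (w1) is unsatisfied and unit — conflict.
Neither w3 = True nor w3 = False works.
No assignment satisfies every clause.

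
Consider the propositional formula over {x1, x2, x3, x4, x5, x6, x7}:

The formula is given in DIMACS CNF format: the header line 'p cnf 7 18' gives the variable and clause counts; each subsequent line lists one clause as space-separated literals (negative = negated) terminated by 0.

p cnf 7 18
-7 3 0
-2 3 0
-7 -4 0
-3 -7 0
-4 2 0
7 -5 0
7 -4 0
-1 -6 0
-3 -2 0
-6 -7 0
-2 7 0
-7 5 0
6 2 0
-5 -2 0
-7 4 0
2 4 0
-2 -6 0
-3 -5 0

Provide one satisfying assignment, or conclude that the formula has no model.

Case x7 = False:
The clause (¬x5) is unit, so x5 = False.
The clause (¬x4) is unit, so x4 = False.
The clause (¬x2) is unit, so x2 = False.
But (x2) is also a unit clause — contradiction.
So x7 must be the other value — set x7 = True.
The clause (x3) is unit, so x3 = True.
But (¬x3) is also a unit clause — contradiction.
Either choice for x7 ends in contradiction.

UNSATISFIABLE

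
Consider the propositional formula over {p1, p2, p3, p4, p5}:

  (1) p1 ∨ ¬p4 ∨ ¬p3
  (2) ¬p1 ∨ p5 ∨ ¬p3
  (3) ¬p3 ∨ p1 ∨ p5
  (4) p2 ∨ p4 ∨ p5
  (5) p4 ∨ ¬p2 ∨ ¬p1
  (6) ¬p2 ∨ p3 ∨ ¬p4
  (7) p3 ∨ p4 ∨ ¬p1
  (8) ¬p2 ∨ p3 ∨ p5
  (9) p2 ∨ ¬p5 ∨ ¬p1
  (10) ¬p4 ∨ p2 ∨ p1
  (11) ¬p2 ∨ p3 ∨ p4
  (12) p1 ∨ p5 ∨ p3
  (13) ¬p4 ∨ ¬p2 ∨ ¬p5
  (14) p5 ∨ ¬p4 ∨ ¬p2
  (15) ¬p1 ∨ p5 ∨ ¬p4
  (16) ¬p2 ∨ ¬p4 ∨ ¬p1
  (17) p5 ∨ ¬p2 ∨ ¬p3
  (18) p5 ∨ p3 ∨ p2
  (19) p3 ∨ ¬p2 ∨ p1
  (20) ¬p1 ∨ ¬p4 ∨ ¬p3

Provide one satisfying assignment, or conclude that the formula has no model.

Suppose p1 = False.
Suppose p4 = False.
Suppose p3 = True.
The clause (p5) is unit, so p5 = True.
Every clause is now satisfied; p2 is unconstrained.

p1 ↦ False,  p2 ↦ True,  p3 ↦ True,  p4 ↦ False,  p5 ↦ True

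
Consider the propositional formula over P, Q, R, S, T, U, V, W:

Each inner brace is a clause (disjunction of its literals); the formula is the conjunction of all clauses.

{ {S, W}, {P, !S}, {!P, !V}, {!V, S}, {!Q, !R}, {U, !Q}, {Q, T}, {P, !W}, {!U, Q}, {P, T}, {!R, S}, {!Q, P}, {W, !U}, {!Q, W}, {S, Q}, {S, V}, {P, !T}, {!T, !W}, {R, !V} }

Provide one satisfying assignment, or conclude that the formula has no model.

Try S = true.
Unit clause (P) forces P = true.
Unit clause (!V) forces V = false.
Try Q = false.
Unit clause (T) forces T = true.
Unit clause (!U) forces U = false.
Unit clause (!W) forces W = false.
Every clause is now satisfied; R is unconstrained.

P=true, Q=false, R=true, S=true, T=true, U=false, V=false, W=false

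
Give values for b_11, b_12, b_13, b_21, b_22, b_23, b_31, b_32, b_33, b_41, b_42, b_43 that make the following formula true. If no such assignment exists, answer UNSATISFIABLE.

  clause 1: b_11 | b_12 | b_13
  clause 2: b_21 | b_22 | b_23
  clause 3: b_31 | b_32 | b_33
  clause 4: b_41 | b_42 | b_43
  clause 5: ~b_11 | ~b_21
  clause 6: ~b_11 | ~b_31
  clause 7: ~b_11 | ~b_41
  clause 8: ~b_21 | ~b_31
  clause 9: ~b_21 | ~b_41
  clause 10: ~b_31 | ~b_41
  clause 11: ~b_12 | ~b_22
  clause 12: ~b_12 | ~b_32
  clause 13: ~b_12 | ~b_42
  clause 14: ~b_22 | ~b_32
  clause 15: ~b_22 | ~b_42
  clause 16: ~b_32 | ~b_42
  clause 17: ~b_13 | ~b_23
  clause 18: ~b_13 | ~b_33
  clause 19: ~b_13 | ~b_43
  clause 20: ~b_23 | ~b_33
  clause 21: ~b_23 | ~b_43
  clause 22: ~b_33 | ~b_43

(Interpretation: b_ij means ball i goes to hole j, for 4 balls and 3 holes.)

UNSATISFIABLE

Suppose b_11 = 0.
Suppose b_12 = 1.
(~b_22) alone gives b_22 = 0.
(~b_32) alone gives b_32 = 0.
(~b_42) alone gives b_42 = 0.
Suppose b_21 = 1.
(~b_31) alone gives b_31 = 0.
(b_33) alone gives b_33 = 1.
(~b_41) alone gives b_41 = 0.
(b_43) alone gives b_43 = 1.
Now (~b_43) is unsatisfied and unit — conflict.
Undo b_21 and try b_21 = 0.
(b_23) alone gives b_23 = 1.
(~b_13) alone gives b_13 = 0.
(~b_33) alone gives b_33 = 0.
(b_31) alone gives b_31 = 1.
(~b_41) alone gives b_41 = 0.
(b_43) alone gives b_43 = 1.
Now (~b_43) is unsatisfied and unit — conflict.
Either choice for b_21 ends in contradiction.
Undo b_12 and try b_12 = 0.
(b_13) alone gives b_13 = 1.
(~b_23) alone gives b_23 = 0.
(~b_33) alone gives b_33 = 0.
(~b_43) alone gives b_43 = 0.
Suppose b_21 = 1.
(~b_31) alone gives b_31 = 0.
(b_32) alone gives b_32 = 1.
(~b_41) alone gives b_41 = 0.
(b_42) alone gives b_42 = 1.
Now (~b_42) is unsatisfied and unit — conflict.
Undo b_21 and try b_21 = 0.
(b_22) alone gives b_22 = 1.
(~b_32) alone gives b_32 = 0.
(b_31) alone gives b_31 = 1.
(~b_41) alone gives b_41 = 0.
(b_42) alone gives b_42 = 1.
Now (~b_42) is unsatisfied and unit — conflict.
Either choice for b_21 ends in contradiction.
Either choice for b_12 ends in contradiction.
Undo b_11 and try b_11 = 1.
(~b_21) alone gives b_21 = 0.
(~b_31) alone gives b_31 = 0.
(~b_41) alone gives b_41 = 0.
Suppose b_22 = 1.
(~b_12) alone gives b_12 = 0.
(~b_32) alone gives b_32 = 0.
(b_33) alone gives b_33 = 1.
(~b_42) alone gives b_42 = 0.
(b_43) alone gives b_43 = 1.
Now (~b_43) is unsatisfied and unit — conflict.
Undo b_22 and try b_22 = 0.
(b_23) alone gives b_23 = 1.
(~b_13) alone gives b_13 = 0.
(~b_33) alone gives b_33 = 0.
(b_32) alone gives b_32 = 1.
(~b_12) alone gives b_12 = 0.
(~b_42) alone gives b_42 = 0.
(b_43) alone gives b_43 = 1.
Now (~b_43) is unsatisfied and unit — conflict.
Either choice for b_22 ends in contradiction.
Either choice for b_11 ends in contradiction.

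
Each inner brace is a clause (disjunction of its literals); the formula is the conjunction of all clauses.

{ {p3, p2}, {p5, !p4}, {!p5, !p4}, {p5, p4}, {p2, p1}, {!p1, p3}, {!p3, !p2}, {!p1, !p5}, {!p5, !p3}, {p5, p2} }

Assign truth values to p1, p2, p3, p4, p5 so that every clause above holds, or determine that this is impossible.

p1 ↦ false; p2 ↦ true; p3 ↦ false; p4 ↦ false; p5 ↦ true

Branch on p3: set p3 = false.
Unit clause (p2) forces p2 = true.
Unit clause (!p1) forces p1 = false.
Branch on p5: set p5 = true.
Unit clause (!p4) forces p4 = false.
All clauses are satisfied.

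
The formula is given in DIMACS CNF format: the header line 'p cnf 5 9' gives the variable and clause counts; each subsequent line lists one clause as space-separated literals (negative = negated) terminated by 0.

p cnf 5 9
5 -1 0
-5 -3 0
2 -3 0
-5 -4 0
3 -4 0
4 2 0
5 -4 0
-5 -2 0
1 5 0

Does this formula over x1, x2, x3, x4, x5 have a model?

Case x5 = True:
(¬x3) alone gives x3 = False.
(¬x4) alone gives x4 = False.
(x2) alone gives x2 = True.
Now (¬x2) is unsatisfied and unit — conflict.
So x5 must be the other value — set x5 = False.
(¬x1) alone gives x1 = False.
Now (x1) is unsatisfied and unit — conflict.
Both values of x5 lead to a conflict.
No assignment satisfies every clause.

No, unsatisfiable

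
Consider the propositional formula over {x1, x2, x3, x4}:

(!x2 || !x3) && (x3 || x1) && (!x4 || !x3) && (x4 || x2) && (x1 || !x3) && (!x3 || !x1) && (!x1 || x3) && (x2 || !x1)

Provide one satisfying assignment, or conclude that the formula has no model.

Try x2 = false.
From the singleton clause (x4), x4 = true.
From the singleton clause (!x3), x3 = false.
From the singleton clause (x1), x1 = true.
Now (!x1) is unsatisfied and unit — conflict.
Backtrack on x2: now try x2 = true.
From the singleton clause (!x3), x3 = false.
From the singleton clause (x1), x1 = true.
Now (!x1) is unsatisfied and unit — conflict.
Either choice for x2 ends in contradiction.

UNSATISFIABLE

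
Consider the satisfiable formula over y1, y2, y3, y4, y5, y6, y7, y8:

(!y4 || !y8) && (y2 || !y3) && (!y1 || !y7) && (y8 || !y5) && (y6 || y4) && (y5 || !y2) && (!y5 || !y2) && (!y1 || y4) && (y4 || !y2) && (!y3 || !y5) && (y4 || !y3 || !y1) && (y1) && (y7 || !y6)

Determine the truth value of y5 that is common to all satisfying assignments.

Suppose y5 = true.
The clause (y8) is unit, so y8 = true.
The clause (!y4) is unit, so y4 = false.
The clause (y6) is unit, so y6 = true.
The clause (!y2) is unit, so y2 = false.
The clause (!y3) is unit, so y3 = false.
The clause (!y1) is unit, so y1 = false.
But (y1) is also a unit clause — contradiction.
So every satisfying assignment has y5 = False.

False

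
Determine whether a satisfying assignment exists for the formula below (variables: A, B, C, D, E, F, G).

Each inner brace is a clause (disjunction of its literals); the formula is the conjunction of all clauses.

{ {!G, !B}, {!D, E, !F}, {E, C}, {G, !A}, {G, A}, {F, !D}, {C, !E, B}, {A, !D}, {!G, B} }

Try G = false.
From the singleton clause (!A), A = false.
That conflicts with the unit clause (A).
Undo G and try G = true.
From the singleton clause (!B), B = false.
That conflicts with the unit clause (B).
Both values of G lead to a conflict.
No assignment satisfies every clause.

No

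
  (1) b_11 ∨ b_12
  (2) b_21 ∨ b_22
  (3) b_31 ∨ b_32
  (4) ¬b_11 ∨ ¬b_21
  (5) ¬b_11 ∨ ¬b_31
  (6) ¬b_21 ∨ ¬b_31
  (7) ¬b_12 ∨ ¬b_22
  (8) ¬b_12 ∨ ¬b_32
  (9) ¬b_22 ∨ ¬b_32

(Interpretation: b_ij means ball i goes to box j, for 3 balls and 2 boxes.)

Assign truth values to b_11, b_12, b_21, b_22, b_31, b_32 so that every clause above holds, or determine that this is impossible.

Try b_11 = True.
The clause (¬b_21) is unit, so b_21 = False.
The clause (b_22) is unit, so b_22 = True.
The clause (¬b_31) is unit, so b_31 = False.
The clause (b_32) is unit, so b_32 = True.
Now (¬b_32) is unsatisfied and unit — conflict.
So b_11 must be the other value — set b_11 = False.
The clause (b_12) is unit, so b_12 = True.
The clause (¬b_22) is unit, so b_22 = False.
The clause (b_21) is unit, so b_21 = True.
The clause (¬b_31) is unit, so b_31 = False.
The clause (b_32) is unit, so b_32 = True.
Now (¬b_32) is unsatisfied and unit — conflict.
Both values of b_11 lead to a conflict.

UNSATISFIABLE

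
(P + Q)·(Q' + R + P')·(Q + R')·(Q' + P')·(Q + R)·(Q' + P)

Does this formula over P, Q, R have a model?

Try P = 1.
From the singleton clause (Q'), Q = 0.
From the singleton clause (R'), R = 0.
But (R) is also a unit clause — contradiction.
That branch fails; take P = 0 instead.
From the singleton clause (Q), Q = 1.
But (Q') is also a unit clause — contradiction.
Either choice for P ends in contradiction.
No assignment satisfies every clause.

No, unsatisfiable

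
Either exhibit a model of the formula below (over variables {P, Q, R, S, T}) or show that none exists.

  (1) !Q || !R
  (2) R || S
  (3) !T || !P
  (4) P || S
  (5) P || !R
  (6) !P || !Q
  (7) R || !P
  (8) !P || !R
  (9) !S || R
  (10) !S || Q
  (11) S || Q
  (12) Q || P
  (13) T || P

UNSATISFIABLE

Suppose Q = false.
Unit clause (!S) forces S = false.
Now (S) is unsatisfied and unit — conflict.
Backtrack on Q: now try Q = true.
Unit clause (!R) forces R = false.
Unit clause (S) forces S = true.
Now (!S) is unsatisfied and unit — conflict.
Either choice for Q ends in contradiction.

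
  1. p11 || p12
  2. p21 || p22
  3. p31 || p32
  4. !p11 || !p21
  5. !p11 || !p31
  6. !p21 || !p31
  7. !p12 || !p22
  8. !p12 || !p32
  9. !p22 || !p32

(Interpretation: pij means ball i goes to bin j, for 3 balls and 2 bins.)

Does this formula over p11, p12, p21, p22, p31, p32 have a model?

No, unsatisfiable

Try p11 = true.
(!p21) alone gives p21 = false.
(p22) alone gives p22 = true.
(!p31) alone gives p31 = false.
(p32) alone gives p32 = true.
But (!p32) is also a unit clause — contradiction.
So p11 must be the other value — set p11 = false.
(p12) alone gives p12 = true.
(!p22) alone gives p22 = false.
(p21) alone gives p21 = true.
(!p31) alone gives p31 = false.
(p32) alone gives p32 = true.
But (!p32) is also a unit clause — contradiction.
Both values of p11 lead to a conflict.
No assignment satisfies every clause.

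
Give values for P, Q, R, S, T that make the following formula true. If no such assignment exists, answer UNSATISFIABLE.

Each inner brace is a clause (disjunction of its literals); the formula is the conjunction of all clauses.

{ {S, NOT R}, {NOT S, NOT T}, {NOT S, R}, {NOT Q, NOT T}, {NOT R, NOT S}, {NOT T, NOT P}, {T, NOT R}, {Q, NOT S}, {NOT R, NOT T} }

P=false; Q=false; R=false; S=false; T=false

Suppose S = false.
Unit clause (NOT R) forces R = false.
Suppose Q = false.
Suppose T = false.
Every clause is now satisfied; P is unconstrained.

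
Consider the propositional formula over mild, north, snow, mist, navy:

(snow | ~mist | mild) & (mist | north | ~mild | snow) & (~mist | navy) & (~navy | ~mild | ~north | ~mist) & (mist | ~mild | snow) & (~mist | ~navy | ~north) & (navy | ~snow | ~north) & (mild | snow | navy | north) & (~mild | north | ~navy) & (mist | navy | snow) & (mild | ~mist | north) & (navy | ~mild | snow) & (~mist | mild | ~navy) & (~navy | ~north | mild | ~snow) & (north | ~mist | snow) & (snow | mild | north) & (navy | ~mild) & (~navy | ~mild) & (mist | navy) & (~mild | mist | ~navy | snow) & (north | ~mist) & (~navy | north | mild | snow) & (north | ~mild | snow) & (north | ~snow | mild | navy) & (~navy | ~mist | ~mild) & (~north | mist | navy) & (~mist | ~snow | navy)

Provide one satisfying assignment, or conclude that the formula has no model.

Try mist = 0.
Unit clause (navy) forces navy = 1.
Unit clause (~mild) forces mild = 0.
Try north = 0.
Unit clause (snow) forces snow = 1.
All clauses are satisfied.

mild=0, north=0, snow=1, mist=0, navy=1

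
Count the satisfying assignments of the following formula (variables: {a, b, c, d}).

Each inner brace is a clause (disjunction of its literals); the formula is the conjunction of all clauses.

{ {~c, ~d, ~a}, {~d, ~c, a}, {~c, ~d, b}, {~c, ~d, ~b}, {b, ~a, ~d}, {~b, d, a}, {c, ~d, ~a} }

There are 2^4 = 16 truth assignments over (a, b, c, d).
Check each against the 7 clauses (columns in the order a, b, c, d):
  F F F F  ✓ satisfies all
  F F F T  ✓ satisfies all
  F F T F  ✓ satisfies all
  F F T T  ✗ fails (~d | ~c | a)
  F T F F  ✗ fails (~b | d | a)
  F T F T  ✓ satisfies all
  F T T F  ✗ fails (~b | d | a)
  F T T T  ✗ fails (~d | ~c | a)
  T F F F  ✓ satisfies all
  T F F T  ✗ fails (b | ~a | ~d)
  T F T F  ✓ satisfies all
  T F T T  ✗ fails (~c | ~d | ~a)
  T T F F  ✓ satisfies all
  T T F T  ✗ fails (c | ~d | ~a)
  T T T F  ✓ satisfies all
  T T T T  ✗ fails (~c | ~d | ~a)
8 of the 16 rows are models.

8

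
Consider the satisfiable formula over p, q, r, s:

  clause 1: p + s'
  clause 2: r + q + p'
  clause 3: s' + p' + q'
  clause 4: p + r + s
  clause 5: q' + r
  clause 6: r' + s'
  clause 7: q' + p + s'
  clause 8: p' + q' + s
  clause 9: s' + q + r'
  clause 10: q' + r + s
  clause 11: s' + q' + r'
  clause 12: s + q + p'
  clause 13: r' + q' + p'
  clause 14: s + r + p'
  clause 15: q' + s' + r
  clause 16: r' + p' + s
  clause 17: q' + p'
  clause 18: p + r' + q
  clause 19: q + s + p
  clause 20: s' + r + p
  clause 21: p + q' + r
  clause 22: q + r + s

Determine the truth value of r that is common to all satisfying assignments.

True

Suppose r = 0.
Unit clause (q') forces q = 0.
Unit clause (p') forces p = 0.
Unit clause (s') forces s = 0.
Now (s) is unsatisfied and unit — conflict.
So every satisfying assignment has r = True.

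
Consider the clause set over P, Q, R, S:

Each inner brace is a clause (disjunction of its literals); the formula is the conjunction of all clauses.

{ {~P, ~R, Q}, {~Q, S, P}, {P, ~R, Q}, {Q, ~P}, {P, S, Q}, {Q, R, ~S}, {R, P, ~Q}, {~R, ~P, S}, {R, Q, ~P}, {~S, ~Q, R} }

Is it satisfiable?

Case Q = 1:
Case S = 1:
Unit clause (R) forces R = 1.
No clause remains; P is free.
A satisfying assignment: P=0, Q=1, R=1, S=1.

Yes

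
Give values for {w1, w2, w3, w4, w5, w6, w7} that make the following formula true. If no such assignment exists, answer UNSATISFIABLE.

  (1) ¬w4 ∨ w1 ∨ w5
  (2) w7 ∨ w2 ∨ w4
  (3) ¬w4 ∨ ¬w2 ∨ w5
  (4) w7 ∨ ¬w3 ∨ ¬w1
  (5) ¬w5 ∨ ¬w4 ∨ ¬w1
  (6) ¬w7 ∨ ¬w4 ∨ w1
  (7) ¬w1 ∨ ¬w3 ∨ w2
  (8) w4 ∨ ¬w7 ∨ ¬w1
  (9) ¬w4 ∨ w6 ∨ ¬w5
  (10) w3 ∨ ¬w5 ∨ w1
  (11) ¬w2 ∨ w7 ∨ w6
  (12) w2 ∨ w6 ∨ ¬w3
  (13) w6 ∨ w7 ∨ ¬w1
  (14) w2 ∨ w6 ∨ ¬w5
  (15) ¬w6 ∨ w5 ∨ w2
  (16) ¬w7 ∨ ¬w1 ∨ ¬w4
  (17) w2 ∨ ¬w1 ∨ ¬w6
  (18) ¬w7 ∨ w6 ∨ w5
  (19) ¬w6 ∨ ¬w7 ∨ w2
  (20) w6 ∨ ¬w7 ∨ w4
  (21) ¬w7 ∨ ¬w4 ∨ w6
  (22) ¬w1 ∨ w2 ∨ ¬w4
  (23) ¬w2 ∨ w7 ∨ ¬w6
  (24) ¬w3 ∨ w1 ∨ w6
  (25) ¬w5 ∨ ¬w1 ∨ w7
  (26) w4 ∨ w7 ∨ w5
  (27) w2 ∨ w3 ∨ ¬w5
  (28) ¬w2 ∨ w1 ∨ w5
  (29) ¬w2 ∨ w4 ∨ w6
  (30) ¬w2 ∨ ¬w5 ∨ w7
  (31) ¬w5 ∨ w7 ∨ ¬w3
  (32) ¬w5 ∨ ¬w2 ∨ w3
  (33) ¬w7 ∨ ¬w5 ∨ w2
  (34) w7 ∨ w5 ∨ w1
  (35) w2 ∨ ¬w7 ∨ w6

Branch on w4: set w4 = False.
Branch on w7: set w7 = True.
Unit clause (¬w1) forces w1 = False.
Unit clause (w6) forces w6 = True.
Unit clause (w2) forces w2 = True.
Unit clause (w5) forces w5 = True.
Unit clause (w3) forces w3 = True.
This assignment satisfies each clause.

w1 ↦ False, w2 ↦ True, w3 ↦ True, w4 ↦ False, w5 ↦ True, w6 ↦ True, w7 ↦ True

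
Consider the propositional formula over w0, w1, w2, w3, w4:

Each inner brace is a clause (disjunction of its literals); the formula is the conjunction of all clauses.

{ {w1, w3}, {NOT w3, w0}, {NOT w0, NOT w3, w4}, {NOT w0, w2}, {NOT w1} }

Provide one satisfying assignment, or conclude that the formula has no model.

w0 ↦ true,  w1 ↦ false,  w2 ↦ true,  w3 ↦ true,  w4 ↦ true

From the singleton clause (NOT w1), w1 = false.
From the singleton clause (w3), w3 = true.
From the singleton clause (w0), w0 = true.
From the singleton clause (w4), w4 = true.
From the singleton clause (w2), w2 = true.
Every clause now holds.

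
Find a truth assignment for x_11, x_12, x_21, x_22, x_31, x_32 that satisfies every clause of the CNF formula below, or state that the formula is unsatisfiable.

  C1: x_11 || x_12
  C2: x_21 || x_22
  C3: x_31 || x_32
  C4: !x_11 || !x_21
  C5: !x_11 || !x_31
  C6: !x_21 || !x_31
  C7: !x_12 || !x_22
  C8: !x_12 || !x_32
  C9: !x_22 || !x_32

UNSATISFIABLE

Suppose x_11 = true.
The clause (!x_21) is unit, so x_21 = false.
The clause (x_22) is unit, so x_22 = true.
The clause (!x_31) is unit, so x_31 = false.
The clause (x_32) is unit, so x_32 = true.
Now (!x_32) is unsatisfied and unit — conflict.
Backtrack on x_11: now try x_11 = false.
The clause (x_12) is unit, so x_12 = true.
The clause (!x_22) is unit, so x_22 = false.
The clause (x_21) is unit, so x_21 = true.
The clause (!x_31) is unit, so x_31 = false.
The clause (x_32) is unit, so x_32 = true.
Now (!x_32) is unsatisfied and unit — conflict.
Both values of x_11 lead to a conflict.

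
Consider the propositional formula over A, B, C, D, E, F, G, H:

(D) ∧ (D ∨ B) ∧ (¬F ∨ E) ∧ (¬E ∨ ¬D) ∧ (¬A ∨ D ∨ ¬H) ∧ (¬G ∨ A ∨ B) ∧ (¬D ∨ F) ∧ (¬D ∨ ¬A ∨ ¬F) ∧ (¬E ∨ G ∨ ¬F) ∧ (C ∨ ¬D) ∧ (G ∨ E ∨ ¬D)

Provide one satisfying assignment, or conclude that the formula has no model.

(D) alone gives D = True.
(¬E) alone gives E = False.
(¬F) alone gives F = False.
Now (F) is unsatisfied and unit — conflict.

UNSATISFIABLE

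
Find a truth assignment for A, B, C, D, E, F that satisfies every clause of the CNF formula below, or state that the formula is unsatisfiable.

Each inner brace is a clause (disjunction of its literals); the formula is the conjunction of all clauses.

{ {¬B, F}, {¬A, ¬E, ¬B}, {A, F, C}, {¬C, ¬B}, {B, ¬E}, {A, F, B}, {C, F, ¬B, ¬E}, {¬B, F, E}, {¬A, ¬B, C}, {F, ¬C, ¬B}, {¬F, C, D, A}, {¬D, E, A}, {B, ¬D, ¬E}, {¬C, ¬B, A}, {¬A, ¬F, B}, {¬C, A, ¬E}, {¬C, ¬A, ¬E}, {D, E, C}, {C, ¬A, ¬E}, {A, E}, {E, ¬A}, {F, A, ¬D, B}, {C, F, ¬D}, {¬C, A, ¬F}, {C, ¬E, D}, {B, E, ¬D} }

A=False; B=True; C=False; D=True; E=True; F=True

Suppose B = True.
From the singleton clause (F), F = True.
From the singleton clause (¬C), C = False.
From the singleton clause (¬A), A = False.
From the singleton clause (D), D = True.
From the singleton clause (E), E = True.
All clauses are satisfied.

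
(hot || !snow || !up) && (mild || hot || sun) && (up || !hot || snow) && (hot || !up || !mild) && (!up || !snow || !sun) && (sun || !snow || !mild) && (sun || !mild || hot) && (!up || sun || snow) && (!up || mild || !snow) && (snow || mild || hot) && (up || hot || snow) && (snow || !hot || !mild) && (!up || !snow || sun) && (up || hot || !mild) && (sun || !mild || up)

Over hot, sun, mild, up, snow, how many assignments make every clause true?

There are 2^5 = 32 truth assignments over (hot, sun, mild, up, snow).
Split on snow. With snow = true, the clauses containing snow are satisfied and !snow drops from the rest; 4 of the 2^4 = 16 assignments to the other variables satisfy what remains.
With snow = false, by the same count on the reduced clause set, 1 assignment works.
(One model: hot=F, sun=T, mild=F, up=F, snow=T.)
Total: 4 + 1 = 5.

5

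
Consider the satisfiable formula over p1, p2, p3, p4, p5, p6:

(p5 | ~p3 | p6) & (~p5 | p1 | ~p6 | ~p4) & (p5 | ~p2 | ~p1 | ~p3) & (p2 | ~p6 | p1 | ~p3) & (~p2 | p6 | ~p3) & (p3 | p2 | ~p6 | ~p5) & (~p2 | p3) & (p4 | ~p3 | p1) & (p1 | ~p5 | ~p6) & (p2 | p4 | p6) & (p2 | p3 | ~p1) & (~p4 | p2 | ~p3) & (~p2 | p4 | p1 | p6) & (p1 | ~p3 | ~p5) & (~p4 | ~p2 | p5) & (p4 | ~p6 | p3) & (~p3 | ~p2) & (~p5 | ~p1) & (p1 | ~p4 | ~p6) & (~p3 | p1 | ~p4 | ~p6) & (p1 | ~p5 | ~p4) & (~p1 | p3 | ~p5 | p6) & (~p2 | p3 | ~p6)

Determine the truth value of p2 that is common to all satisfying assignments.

False

Suppose p2 = 1.
Unit clause (p3) forces p3 = 1.
Now (~p3) is unsatisfied and unit — conflict.
So every satisfying assignment has p2 = False.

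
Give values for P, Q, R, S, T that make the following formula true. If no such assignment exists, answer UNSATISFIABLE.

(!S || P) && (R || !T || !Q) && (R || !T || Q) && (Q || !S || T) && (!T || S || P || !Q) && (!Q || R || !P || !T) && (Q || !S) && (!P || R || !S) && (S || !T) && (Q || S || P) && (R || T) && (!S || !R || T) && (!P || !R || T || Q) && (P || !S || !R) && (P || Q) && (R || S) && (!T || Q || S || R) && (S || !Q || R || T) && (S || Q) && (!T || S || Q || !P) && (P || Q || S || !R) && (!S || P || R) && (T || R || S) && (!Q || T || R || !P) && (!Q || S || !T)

Case S = false:
From the singleton clause (!T), T = false.
From the singleton clause (R), R = true.
From the singleton clause (Q), Q = true.
All clauses hold; P can take either value.

P ↦ false; Q ↦ true; R ↦ true; S ↦ false; T ↦ false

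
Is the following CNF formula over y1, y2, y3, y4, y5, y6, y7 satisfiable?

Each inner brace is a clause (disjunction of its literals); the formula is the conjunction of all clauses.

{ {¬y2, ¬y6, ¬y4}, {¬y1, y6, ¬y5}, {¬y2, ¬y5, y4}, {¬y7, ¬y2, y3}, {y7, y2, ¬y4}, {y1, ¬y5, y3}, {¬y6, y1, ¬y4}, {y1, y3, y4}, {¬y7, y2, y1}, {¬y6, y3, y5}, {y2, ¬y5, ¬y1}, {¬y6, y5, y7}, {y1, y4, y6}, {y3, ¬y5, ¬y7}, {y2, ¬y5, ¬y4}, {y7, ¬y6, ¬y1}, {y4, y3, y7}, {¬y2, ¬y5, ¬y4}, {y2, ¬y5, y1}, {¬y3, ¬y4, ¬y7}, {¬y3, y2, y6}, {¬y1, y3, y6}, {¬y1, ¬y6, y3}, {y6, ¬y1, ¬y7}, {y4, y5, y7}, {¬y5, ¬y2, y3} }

Satisfiable

Branch on y2: set y2 = True.
Branch on y6: set y6 = False.
Branch on y1: set y1 = True.
From the singleton clause (¬y5), y5 = False.
From the singleton clause (y3), y3 = True.
From the singleton clause (¬y7), y7 = False.
From the singleton clause (y4), y4 = True.
This assignment satisfies each clause.
A satisfying assignment: y1=True, y2=True, y3=True, y4=True, y5=False, y6=False, y7=False.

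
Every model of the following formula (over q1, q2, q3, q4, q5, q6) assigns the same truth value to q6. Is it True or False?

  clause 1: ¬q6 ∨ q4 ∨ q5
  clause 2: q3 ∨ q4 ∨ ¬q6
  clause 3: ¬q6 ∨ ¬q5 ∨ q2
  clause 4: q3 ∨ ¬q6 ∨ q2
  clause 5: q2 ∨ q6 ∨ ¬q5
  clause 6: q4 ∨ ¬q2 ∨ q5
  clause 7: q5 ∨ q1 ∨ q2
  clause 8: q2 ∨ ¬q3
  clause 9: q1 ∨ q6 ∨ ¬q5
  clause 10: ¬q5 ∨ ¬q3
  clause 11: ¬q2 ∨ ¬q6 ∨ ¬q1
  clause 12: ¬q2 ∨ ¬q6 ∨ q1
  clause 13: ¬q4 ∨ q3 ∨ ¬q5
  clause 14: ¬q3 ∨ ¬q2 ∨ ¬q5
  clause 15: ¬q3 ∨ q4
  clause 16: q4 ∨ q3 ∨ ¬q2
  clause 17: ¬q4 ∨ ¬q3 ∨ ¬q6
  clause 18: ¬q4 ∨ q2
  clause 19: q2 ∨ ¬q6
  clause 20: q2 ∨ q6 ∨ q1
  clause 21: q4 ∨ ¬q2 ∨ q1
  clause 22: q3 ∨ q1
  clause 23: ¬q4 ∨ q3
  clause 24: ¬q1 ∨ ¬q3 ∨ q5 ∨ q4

False

Suppose q6 = True.
From the singleton clause (q2), q2 = True.
From the singleton clause (¬q1), q1 = False.
That conflicts with the unit clause (q1).
So every satisfying assignment has q6 = False.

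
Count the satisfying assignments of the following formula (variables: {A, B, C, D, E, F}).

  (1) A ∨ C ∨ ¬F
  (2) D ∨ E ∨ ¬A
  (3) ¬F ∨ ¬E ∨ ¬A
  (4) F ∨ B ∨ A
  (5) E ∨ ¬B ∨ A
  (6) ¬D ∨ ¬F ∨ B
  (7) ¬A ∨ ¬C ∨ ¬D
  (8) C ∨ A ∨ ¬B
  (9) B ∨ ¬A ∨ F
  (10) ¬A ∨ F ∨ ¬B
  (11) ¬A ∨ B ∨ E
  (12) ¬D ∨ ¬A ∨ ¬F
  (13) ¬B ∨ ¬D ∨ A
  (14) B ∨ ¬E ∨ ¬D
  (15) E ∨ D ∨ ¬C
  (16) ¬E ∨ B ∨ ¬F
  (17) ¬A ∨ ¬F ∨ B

There are 2^6 = 64 truth assignments over (A, B, C, D, E, F).
Split on F. With F = True, the clauses containing F are satisfied and ¬F drops from the rest; 1 of the 2^5 = 32 assignments to the other variables satisfy what remains.
With F = False, by the same count on the reduced clause set, 1 assignment works.
Total: 1 + 1 = 2.

2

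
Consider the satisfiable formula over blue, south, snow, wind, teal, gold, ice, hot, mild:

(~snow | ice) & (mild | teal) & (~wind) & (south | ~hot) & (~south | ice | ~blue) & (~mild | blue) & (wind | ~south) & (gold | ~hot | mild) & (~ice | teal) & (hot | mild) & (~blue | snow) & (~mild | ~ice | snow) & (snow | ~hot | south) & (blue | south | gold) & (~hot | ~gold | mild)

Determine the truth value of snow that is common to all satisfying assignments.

Suppose snow = 0.
Unit clause (~wind) forces wind = 0.
Unit clause (~south) forces south = 0.
Unit clause (~hot) forces hot = 0.
Unit clause (mild) forces mild = 1.
Unit clause (blue) forces blue = 1.
But (~blue) is also a unit clause — contradiction.
So every satisfying assignment has snow = True.

True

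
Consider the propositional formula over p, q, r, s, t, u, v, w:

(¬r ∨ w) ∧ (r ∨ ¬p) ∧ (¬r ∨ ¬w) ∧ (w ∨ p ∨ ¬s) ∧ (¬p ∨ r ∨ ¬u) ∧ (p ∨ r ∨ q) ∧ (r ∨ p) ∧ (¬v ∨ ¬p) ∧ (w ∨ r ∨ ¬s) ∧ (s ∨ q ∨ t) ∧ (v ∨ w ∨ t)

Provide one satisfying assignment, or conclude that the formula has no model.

UNSATISFIABLE

Suppose r = False.
From the singleton clause (¬p), p = False.
That conflicts with the unit clause (p).
Backtrack on r: now try r = True.
From the singleton clause (w), w = True.
That conflicts with the unit clause (¬w).
Both values of r lead to a conflict.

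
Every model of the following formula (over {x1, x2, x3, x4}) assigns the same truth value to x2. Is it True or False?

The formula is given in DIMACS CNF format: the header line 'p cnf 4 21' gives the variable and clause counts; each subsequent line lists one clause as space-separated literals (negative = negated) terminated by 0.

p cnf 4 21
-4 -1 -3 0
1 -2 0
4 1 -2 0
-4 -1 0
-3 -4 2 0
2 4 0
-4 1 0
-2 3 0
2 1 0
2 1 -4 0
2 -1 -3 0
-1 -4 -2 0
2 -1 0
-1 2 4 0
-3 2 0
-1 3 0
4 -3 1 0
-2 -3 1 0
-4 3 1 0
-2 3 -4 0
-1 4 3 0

Suppose x2 = False.
The clause (x4) is unit, so x4 = True.
The clause (¬x1) is unit, so x1 = False.
That conflicts with the unit clause (x1).
So every satisfying assignment has x2 = True.

True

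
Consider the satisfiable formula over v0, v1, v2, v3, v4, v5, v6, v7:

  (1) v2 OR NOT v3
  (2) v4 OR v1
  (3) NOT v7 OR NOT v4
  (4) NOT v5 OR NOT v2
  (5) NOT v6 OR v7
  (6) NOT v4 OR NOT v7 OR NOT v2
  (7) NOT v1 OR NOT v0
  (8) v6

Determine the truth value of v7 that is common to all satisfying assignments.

Suppose v7 = false.
(NOT v6) alone gives v6 = false.
But (v6) is also a unit clause — contradiction.
So every satisfying assignment has v7 = True.

True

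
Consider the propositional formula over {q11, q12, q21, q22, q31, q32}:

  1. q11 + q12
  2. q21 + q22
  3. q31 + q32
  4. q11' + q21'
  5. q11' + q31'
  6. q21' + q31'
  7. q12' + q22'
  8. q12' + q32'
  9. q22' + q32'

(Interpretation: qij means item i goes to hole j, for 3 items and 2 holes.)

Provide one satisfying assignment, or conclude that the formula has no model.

Suppose q11 = 1.
The clause (q21') is unit, so q21 = 0.
The clause (q22) is unit, so q22 = 1.
The clause (q31') is unit, so q31 = 0.
The clause (q32) is unit, so q32 = 1.
But (q32') is also a unit clause — contradiction.
That branch fails; take q11 = 0 instead.
The clause (q12) is unit, so q12 = 1.
The clause (q22') is unit, so q22 = 0.
The clause (q21) is unit, so q21 = 1.
The clause (q31') is unit, so q31 = 0.
The clause (q32) is unit, so q32 = 1.
But (q32') is also a unit clause — contradiction.
Either choice for q11 ends in contradiction.

UNSATISFIABLE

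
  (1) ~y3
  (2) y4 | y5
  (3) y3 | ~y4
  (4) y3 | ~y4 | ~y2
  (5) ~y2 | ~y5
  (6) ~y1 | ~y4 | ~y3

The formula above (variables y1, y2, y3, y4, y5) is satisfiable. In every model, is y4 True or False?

False

Suppose y4 = 1.
Unit clause (~y3) forces y3 = 0.
But (y3) is also a unit clause — contradiction.
So every satisfying assignment has y4 = False.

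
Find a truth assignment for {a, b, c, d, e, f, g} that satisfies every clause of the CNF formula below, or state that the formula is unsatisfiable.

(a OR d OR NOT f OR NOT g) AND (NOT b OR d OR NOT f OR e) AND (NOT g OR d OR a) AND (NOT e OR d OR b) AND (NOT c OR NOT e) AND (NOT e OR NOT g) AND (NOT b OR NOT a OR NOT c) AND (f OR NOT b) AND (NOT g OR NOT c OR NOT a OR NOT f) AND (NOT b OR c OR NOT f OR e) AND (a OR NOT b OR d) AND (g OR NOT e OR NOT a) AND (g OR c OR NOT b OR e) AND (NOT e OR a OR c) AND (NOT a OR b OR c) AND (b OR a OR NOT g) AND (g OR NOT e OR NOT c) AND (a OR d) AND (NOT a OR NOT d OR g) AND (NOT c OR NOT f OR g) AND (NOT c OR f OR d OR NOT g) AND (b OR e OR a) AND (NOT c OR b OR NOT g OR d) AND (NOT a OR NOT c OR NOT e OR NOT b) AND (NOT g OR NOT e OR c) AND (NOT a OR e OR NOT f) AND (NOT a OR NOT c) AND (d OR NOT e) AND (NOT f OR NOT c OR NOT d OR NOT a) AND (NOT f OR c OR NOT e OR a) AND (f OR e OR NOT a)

a=false,  b=true,  c=true,  d=true,  e=false,  f=true,  g=true

Branch on c: set c = true.
From the singleton clause (NOT e), e = false.
From the singleton clause (NOT a), a = false.
From the singleton clause (d), d = true.
From the singleton clause (b), b = true.
From the singleton clause (f), f = true.
From the singleton clause (g), g = true.
Every clause now holds.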